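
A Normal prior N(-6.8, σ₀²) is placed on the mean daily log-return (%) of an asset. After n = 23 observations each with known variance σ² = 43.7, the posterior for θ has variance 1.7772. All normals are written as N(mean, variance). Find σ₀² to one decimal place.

σ₀² = 27.5

Posterior precision equals prior precision plus data precision: 1/σ_n² = 1/σ₀² + n/σ².
So 1/σ₀² = 1/1.7772 − 23/43.7 = 0.562683 − 0.526316 = 0.036367.
Hence σ₀² = 1/0.036367 ≈ 27.5.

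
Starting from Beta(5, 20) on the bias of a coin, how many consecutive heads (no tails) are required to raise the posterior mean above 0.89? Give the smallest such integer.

After k heads and 0 tails the posterior is Beta(5+k, 20), with mean (5+k)/(5+20+k).
Set (5+k)/(25+k) > 0.89 and solve: k > (0.89·25 − 5)/(1 − 0.89) = 156.818.
The smallest integer exceeding 156.818 is 157.

k = 157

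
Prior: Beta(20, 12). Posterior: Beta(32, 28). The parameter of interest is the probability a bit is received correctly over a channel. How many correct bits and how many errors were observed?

Beta is conjugate to the binomial likelihood: posterior = Beta(a+s, b+f).
So s = 32 − 20 = 12 and f = 28 − 12 = 16.

12 correct bits and 16 errors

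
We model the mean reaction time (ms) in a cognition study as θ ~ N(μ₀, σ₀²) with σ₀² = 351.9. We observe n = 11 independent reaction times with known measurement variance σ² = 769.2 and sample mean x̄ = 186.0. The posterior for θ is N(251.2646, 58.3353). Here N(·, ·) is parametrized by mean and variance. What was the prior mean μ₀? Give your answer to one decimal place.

μ₀ = 579.7

With known observation variance, the Normal–Normal posterior has precision τ_n = τ₀ + n/σ² and mean μ_n = (τ₀μ₀ + (n/σ²)x̄)/τ_n.
Here τ₀ = 1/351.9 = 0.002842 and τ_data = 11/769.2 = 0.014301, so τ_n = 0.017143.
Rearranging for μ₀: μ₀ = (μ_n·τ_n − τ_data·x̄)/τ₀ = (251.2646·0.017143 − 0.014301·186.0) / 0.002842 = 1.647443/0.002842 ≈ 579.7.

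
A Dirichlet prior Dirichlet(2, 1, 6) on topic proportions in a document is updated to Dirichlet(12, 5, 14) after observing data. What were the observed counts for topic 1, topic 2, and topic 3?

counts (10, 4, 8)

For a Dirichlet(α) prior with multinomial counts c, the posterior is Dirichlet(α + c) componentwise.
Counts are posterior − prior componentwise: 12−2=10, 5−1=4, 14−6=8.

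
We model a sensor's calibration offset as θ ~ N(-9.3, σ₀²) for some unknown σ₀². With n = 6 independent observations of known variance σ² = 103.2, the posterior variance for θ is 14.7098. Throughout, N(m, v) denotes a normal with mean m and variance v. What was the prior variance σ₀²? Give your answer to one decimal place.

Posterior precision equals prior precision plus data precision: 1/σ_n² = 1/σ₀² + n/σ².
So 1/σ₀² = 1/14.7098 − 6/103.2 = 0.067982 − 0.058140 = 0.009842.
Hence σ₀² = 1/0.009842 ≈ 101.6.

σ₀² = 101.6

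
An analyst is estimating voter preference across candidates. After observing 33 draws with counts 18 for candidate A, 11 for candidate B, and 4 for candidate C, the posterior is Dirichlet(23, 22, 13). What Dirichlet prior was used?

Dirichlet(5, 11, 9)

For a Dirichlet(α) prior with multinomial counts c, the posterior is Dirichlet(α + c) componentwise.
Subtract each count from the matching posterior parameter: 23−18=5, 22−11=11, 13−4=9.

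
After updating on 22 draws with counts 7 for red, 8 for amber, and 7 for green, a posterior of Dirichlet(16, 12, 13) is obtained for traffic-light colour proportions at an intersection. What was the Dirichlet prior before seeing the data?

Dirichlet(9, 4, 6)

For a Dirichlet(α) prior with multinomial counts c, the posterior is Dirichlet(α + c) componentwise.
Subtract each count from the matching posterior parameter: 16−7=9, 12−8=4, 13−7=6.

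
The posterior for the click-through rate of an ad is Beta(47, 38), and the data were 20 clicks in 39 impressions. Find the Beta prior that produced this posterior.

A Beta(α, β) prior with s successes and f failures in binomial data gives a Beta(α+s, β+f) posterior.
Subtract the data counts: 47−20=27, 38−19=19.

Beta(27, 19)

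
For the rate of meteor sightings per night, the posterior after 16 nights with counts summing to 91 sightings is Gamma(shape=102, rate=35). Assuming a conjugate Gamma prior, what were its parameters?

A Gamma(α, β) prior (rate parametrization) on a Poisson rate with n observations summing to S gives posterior Gamma(α+S, β+n).
So α = 102 − 91 = 11 and β = 35 − 16 = 19.

Gamma(shape=11, rate=19)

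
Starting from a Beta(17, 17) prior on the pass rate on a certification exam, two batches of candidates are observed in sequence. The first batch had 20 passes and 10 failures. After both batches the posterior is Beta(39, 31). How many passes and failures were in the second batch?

Sequential conjugate updates are equivalent to a single update on the pooled data, so total successes = posterior α − prior α and total failures = posterior β − prior β.
Total across both batches: 39−17=22 passes, 31−17=14 failures.
Subtract the first batch: 22−20=2 passes and 14−10=4 failures.

2 passes and 4 failures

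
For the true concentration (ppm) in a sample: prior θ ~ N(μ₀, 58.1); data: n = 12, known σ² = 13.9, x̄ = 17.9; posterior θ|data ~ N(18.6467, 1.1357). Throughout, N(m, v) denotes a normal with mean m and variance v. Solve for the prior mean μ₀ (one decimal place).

μ₀ = 56.1

With known observation variance, the Normal–Normal posterior has precision τ_n = τ₀ + n/σ² and mean μ_n = (τ₀μ₀ + (n/σ²)x̄)/τ_n.
Here τ₀ = 1/58.1 = 0.017212 and τ_data = 12/13.9 = 0.863309, so τ_n = 0.880521.
Rearranging for μ₀: μ₀ = (μ_n·τ_n − τ_data·x̄)/τ₀ = (18.6467·0.880521 − 0.863309·17.9) / 0.017212 = 0.965580/0.017212 ≈ 56.1.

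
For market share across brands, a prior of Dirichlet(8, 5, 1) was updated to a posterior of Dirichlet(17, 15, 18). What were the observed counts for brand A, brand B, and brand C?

counts (9, 10, 17)

For a Dirichlet(α) prior with multinomial counts c, the posterior is Dirichlet(α + c) componentwise.
Counts are posterior − prior componentwise: 17−8=9, 15−5=10, 18−1=17.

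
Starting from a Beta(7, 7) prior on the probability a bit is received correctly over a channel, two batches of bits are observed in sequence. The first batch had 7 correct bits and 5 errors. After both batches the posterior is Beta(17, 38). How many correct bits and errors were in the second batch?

Sequential conjugate updates are equivalent to a single update on the pooled data, so total successes = posterior α − prior α and total failures = posterior β − prior β.
Total across both batches: 17−7=10 correct bits, 38−7=31 errors.
Subtract the first batch: 10−7=3 correct bits and 31−5=26 errors.

3 correct bits and 26 errors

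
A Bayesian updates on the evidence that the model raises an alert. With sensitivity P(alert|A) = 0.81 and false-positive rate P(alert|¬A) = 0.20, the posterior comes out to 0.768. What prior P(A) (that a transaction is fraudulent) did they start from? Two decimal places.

P(A) = 0.45

In odds form, posterior odds = prior odds × likelihood ratio, so prior odds = posterior odds ÷ LR.
Posterior odds = 0.768/(1−0.768) = 3.3103. LR = 0.81/0.20 = 4.0500.
Prior odds = 3.3103/4.0500 = 0.8174, so P(A) = 0.8174/(1+0.8174) ≈ 0.45.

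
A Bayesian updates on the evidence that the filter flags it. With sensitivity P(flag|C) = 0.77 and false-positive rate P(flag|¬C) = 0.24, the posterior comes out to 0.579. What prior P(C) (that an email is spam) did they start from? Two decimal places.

P(C) = 0.30

In odds form, posterior odds = prior odds × likelihood ratio, so prior odds = posterior odds ÷ LR.
Posterior odds = 0.579/(1−0.579) = 1.3753. LR = 0.77/0.24 = 3.2083.
Prior odds = 1.3753/3.2083 = 0.4287, so P(C) = 0.4287/(1+0.4287) ≈ 0.30.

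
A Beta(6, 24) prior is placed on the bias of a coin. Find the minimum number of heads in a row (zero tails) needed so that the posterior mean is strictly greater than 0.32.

k = 6

After k heads and 0 tails the posterior is Beta(6+k, 24), with mean (6+k)/(6+24+k).
Set (6+k)/(30+k) > 0.32 and solve: k > (0.32·30 − 6)/(1 − 0.32) = 5.294.
The smallest integer exceeding 5.294 is 6.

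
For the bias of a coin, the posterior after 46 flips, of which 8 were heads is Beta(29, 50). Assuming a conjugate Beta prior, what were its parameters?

Under Beta–binomial conjugacy the posterior parameters are (a+s, b+f).
Subtract the data counts: 29−8=21, 50−38=12.

Beta(21, 12)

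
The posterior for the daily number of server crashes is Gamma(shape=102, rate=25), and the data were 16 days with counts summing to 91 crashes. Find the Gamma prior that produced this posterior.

Gamma–Poisson conjugacy: posterior shape = α + Σxᵢ, posterior rate = β + n.
So α = 102 − 91 = 11 and β = 25 − 16 = 9.

Gamma(shape=11, rate=9)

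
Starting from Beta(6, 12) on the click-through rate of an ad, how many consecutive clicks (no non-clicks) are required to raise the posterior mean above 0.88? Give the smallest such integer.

k = 83

After k clicks and 0 non-clicks the posterior is Beta(6+k, 12), with mean (6+k)/(6+12+k).
Set (6+k)/(18+k) > 0.88 and solve: k > (0.88·18 − 6)/(1 − 0.88) = 82.000.
The smallest integer exceeding 82.000 is 83.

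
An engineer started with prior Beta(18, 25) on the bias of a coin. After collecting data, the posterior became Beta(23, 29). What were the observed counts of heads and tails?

Beta is conjugate to the binomial likelihood: posterior = Beta(a+s, b+f).
Match parameters: s=23−18=5, f=29−25=4.

5 heads and 4 tails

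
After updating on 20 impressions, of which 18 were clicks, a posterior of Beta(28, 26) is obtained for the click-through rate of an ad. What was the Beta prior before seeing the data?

Under Beta–binomial conjugacy the posterior parameters are (α+s, β+f).
So α = 28 − 18 = 10 and β = 26 − 2 = 24.

Beta(10, 24)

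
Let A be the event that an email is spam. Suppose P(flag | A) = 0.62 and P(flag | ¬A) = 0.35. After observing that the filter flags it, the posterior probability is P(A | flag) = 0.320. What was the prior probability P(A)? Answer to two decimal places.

Bayes' rule in odds form gives O(A|E) = O(A)·[P(E|A)/P(E|¬A)], hence O(A) = O(A|E)/LR.
Posterior odds = 0.320/(1−0.320) = 0.4706. LR = 0.62/0.35 = 1.7714.
Prior odds = 0.4706/1.7714 = 0.2657, so P(A) = 0.2657/(1+0.2657) ≈ 0.21.

P(A) = 0.21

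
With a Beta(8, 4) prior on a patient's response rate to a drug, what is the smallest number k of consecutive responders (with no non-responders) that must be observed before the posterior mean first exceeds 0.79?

After k responders and 0 non-responders the posterior is Beta(8+k, 4), with mean (8+k)/(8+4+k).
Set (8+k)/(12+k) > 0.79 and solve: k > (0.79·12 − 8)/(1 − 0.79) = 7.048.
The smallest integer exceeding 7.048 is 8, and checking k=8: (16)/(20) = 0.8000 > 0.79.

k = 8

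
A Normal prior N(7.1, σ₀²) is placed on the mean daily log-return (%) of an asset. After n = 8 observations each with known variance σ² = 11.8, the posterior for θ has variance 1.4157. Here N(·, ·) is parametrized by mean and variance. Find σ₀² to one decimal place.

Posterior precision equals prior precision plus data precision: 1/σ_n² = 1/σ₀² + n/σ².
So 1/σ₀² = 1/1.4157 − 8/11.8 = 0.706364 − 0.677966 = 0.028398.
Hence σ₀² = 1/0.028398 ≈ 35.2.

σ₀² = 35.2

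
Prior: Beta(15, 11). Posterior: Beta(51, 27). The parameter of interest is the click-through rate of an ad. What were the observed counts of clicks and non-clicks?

36 clicks and 16 non-clicks

A Beta(α, β) prior with s successes and f failures in binomial data gives a Beta(α+s, β+f) posterior.
So s = 51 − 15 = 36 and f = 27 − 11 = 16.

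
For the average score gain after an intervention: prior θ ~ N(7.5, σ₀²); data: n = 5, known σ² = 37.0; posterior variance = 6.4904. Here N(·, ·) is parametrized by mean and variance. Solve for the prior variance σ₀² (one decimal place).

Posterior precision equals prior precision plus data precision: 1/σ_n² = 1/σ₀² + n/σ².
So 1/σ₀² = 1/6.4904 − 5/37.0 = 0.154074 − 0.135135 = 0.018939.
Hence σ₀² = 1/0.018939 ≈ 52.8.

σ₀² = 52.8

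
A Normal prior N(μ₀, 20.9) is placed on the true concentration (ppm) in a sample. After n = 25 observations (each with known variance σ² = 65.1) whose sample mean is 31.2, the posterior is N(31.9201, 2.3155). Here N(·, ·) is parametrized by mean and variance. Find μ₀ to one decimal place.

μ₀ = 37.7

The posterior mean is a precision-weighted average: μ_n = (τ₀μ₀ + τ_data·x̄)/(τ₀+τ_data), with τ₀=1/σ₀² and τ_data=n/σ².
Here τ₀ = 1/20.9 = 0.047847 and τ_data = 25/65.1 = 0.384025, so τ_n = 0.431872.
Rearranging for μ₀: μ₀ = (μ_n·τ_n − τ_data·x̄)/τ₀ = (31.9201·0.431872 − 0.384025·31.2) / 0.047847 = 1.803817/0.047847 ≈ 37.7.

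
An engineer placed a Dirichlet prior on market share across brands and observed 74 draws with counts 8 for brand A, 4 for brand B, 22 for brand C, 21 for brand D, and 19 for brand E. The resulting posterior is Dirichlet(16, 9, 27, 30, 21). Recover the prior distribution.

Dirichlet(8, 5, 5, 9, 2)

For a Dirichlet(α) prior with multinomial counts c, the posterior is Dirichlet(α + c) componentwise.
Subtract each count from the matching posterior parameter: 16−8=8, 9−4=5, 27−22=5, 30−21=9, 21−19=2.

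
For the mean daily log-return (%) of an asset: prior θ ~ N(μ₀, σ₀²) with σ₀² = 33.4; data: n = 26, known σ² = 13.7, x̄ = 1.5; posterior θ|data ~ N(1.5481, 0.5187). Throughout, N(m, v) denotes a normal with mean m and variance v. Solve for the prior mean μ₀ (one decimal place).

μ₀ = 4.6

With known observation variance, the Normal–Normal posterior has precision τ_n = τ₀ + n/σ² and mean μ_n = (τ₀μ₀ + (n/σ²)x̄)/τ_n.
Here τ₀ = 1/33.4 = 0.029940 and τ_data = 26/13.7 = 1.897810, so τ_n = 1.927750.
Rearranging for μ₀: μ₀ = (μ_n·τ_n − τ_data·x̄)/τ₀ = (1.5481·1.927750 − 1.897810·1.5) / 0.029940 = 0.137635/0.029940 ≈ 4.6.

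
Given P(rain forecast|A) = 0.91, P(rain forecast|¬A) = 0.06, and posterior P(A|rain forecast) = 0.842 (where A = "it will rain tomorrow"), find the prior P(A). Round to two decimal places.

In odds form, posterior odds = prior odds × likelihood ratio, so prior odds = posterior odds ÷ LR.
Posterior odds = 0.842/(1−0.842) = 5.3291. LR = 0.91/0.06 = 15.1667.
Prior odds = 5.3291/15.1667 = 0.3514, so P(A) = 0.3514/(1+0.3514) ≈ 0.26.

P(A) = 0.26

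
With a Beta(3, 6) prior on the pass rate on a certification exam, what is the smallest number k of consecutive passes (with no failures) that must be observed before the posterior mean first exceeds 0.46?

After k passes and 0 failures the posterior is Beta(3+k, 6), with mean (3+k)/(3+6+k).
Set (3+k)/(9+k) > 0.46 and solve: k > (0.46·9 − 3)/(1 − 0.46) = 2.111.
The smallest integer exceeding 2.111 is 3, and checking k=3: (6)/(12) = 0.5000 > 0.46.

k = 3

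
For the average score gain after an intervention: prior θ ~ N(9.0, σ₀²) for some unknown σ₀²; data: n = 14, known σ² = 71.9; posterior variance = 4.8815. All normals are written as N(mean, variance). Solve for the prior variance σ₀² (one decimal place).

σ₀² = 98.6

Posterior precision equals prior precision plus data precision: 1/σ_n² = 1/σ₀² + n/σ².
So 1/σ₀² = 1/4.8815 − 14/71.9 = 0.204855 − 0.194715 = 0.010140.
Hence σ₀² = 1/0.010140 ≈ 98.6.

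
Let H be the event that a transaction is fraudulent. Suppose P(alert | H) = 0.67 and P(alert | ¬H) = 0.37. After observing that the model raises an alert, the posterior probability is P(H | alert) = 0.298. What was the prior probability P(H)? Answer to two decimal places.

In odds form, posterior odds = prior odds × likelihood ratio, so prior odds = posterior odds ÷ LR.
Posterior odds = 0.298/(1−0.298) = 0.4245. LR = 0.67/0.37 = 1.8108.
Prior odds = 0.4245/1.8108 = 0.2344, so P(H) = 0.2344/(1+0.2344) ≈ 0.19.

P(H) = 0.19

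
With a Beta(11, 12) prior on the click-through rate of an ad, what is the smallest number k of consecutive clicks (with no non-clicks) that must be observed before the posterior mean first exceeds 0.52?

k = 3

After k clicks and 0 non-clicks the posterior is Beta(11+k, 12), with mean (11+k)/(11+12+k).
Set (11+k)/(23+k) > 0.52 and solve: k > (0.52·23 − 11)/(1 − 0.52) = 2.000.
The smallest integer exceeding 2.000 is 3.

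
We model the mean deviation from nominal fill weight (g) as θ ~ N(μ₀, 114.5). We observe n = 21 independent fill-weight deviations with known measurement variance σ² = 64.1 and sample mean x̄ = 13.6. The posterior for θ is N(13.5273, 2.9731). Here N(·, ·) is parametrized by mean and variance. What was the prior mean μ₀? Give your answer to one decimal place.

μ₀ = 10.8

The posterior mean is a precision-weighted average: μ_n = (τ₀μ₀ + τ_data·x̄)/(τ₀+τ_data), with τ₀=1/σ₀² and τ_data=n/σ².
Here τ₀ = 1/114.5 = 0.008734 and τ_data = 21/64.1 = 0.327613, so τ_n = 0.336347.
Rearranging for μ₀: μ₀ = (μ_n·τ_n − τ_data·x̄)/τ₀ = (13.5273·0.336347 − 0.327613·13.6) / 0.008734 = 0.094330/0.008734 ≈ 10.8.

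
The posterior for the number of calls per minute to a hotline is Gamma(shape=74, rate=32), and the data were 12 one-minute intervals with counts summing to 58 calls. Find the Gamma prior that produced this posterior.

Gamma(shape=16, rate=20)

A Gamma(α, β) prior (rate parametrization) on a Poisson rate with n observations summing to S gives posterior Gamma(α+S, β+n).
So α = 74 − 58 = 16 and β = 32 − 12 = 20.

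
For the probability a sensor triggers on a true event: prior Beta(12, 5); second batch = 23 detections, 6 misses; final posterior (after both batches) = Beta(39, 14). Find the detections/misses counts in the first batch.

Because Beta–binomial updating is additive in the counts, the combined data contributed (α_post−α_prior, β_post−β_prior) successes and failures.
Total across both batches: 39−12=27 detections, 14−5=9 misses.
Subtract the second batch: 27−23=4 detections and 9−6=3 misses.

4 detections and 3 misses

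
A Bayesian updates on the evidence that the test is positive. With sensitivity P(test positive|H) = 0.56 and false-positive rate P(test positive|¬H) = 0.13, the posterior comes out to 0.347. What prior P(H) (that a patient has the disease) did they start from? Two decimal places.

P(H) = 0.11

In odds form, posterior odds = prior odds × likelihood ratio, so prior odds = posterior odds ÷ LR.
Posterior odds = 0.347/(1−0.347) = 0.5314. LR = 0.56/0.13 = 4.3077.
Prior odds = 0.5314/4.3077 = 0.1234, so P(H) = 0.1234/(1+0.1234) ≈ 0.11.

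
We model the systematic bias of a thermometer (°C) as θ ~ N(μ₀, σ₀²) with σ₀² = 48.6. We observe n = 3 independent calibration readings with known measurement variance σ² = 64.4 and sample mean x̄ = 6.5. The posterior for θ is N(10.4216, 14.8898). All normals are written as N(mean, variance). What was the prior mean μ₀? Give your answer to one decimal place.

The posterior mean is a precision-weighted average: μ_n = (τ₀μ₀ + τ_data·x̄)/(τ₀+τ_data), with τ₀=1/σ₀² and τ_data=n/σ².
Here τ₀ = 1/48.6 = 0.020576 and τ_data = 3/64.4 = 0.046584, so τ_n = 0.067160.
Rearranging for μ₀: μ₀ = (μ_n·τ_n − τ_data·x̄)/τ₀ = (10.4216·0.067160 − 0.046584·6.5) / 0.020576 = 0.397119/0.020576 ≈ 19.3.

μ₀ = 19.3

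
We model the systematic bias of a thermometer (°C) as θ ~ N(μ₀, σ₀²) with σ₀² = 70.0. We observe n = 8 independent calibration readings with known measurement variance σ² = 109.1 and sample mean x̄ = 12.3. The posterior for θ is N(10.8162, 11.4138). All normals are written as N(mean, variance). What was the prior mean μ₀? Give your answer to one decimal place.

The posterior mean is a precision-weighted average: μ_n = (τ₀μ₀ + τ_data·x̄)/(τ₀+τ_data), with τ₀=1/σ₀² and τ_data=n/σ².
Here τ₀ = 1/70.0 = 0.014286 and τ_data = 8/109.1 = 0.073327, so τ_n = 0.087613.
Rearranging for μ₀: μ₀ = (μ_n·τ_n − τ_data·x̄)/τ₀ = (10.8162·0.087613 − 0.073327·12.3) / 0.014286 = 0.045718/0.014286 ≈ 3.2.

μ₀ = 3.2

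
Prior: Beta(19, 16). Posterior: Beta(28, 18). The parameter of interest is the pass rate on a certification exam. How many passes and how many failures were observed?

Beta is conjugate to the binomial likelihood: posterior = Beta(a+s, b+f).
Match parameters: s=28−19=9, f=18−16=2.

9 passes and 2 failures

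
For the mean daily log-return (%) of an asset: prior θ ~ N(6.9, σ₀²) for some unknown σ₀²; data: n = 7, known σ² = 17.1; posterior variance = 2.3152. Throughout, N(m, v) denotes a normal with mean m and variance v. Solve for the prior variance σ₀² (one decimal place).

Posterior precision equals prior precision plus data precision: 1/σ_n² = 1/σ₀² + n/σ².
So 1/σ₀² = 1/2.3152 − 7/17.1 = 0.431928 − 0.409357 = 0.022571.
Hence σ₀² = 1/0.022571 ≈ 44.3.

σ₀² = 44.3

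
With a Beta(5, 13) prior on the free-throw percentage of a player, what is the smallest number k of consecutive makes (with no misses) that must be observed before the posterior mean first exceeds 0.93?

After k makes and 0 misses the posterior is Beta(5+k, 13), with mean (5+k)/(5+13+k).
Set (5+k)/(18+k) > 0.93 and solve: k > (0.93·18 − 5)/(1 − 0.93) = 167.714.
The smallest integer exceeding 167.714 is 168.

k = 168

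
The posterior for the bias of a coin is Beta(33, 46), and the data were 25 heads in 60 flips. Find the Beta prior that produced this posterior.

Beta(8, 11)

Beta is conjugate to the binomial likelihood: posterior = Beta(a+s, b+f).
Subtract the data counts: 33−25=8, 46−35=11.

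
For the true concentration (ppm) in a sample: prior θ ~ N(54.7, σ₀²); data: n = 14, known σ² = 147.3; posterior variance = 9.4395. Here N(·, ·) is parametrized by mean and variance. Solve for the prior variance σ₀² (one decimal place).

Posterior precision equals prior precision plus data precision: 1/σ_n² = 1/σ₀² + n/σ².
So 1/σ₀² = 1/9.4395 − 14/147.3 = 0.105938 − 0.095044 = 0.010894.
Hence σ₀² = 1/0.010894 ≈ 91.8.

σ₀² = 91.8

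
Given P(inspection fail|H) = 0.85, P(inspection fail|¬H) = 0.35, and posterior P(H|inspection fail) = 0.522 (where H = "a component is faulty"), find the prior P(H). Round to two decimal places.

P(H) = 0.31

Bayes' rule in odds form gives O(H|E) = O(H)·[P(E|H)/P(E|¬H)], hence O(H) = O(H|E)/LR.
Posterior odds = 0.522/(1−0.522) = 1.0921. LR = 0.85/0.35 = 2.4286.
Prior odds = 1.0921/2.4286 = 0.4497, so P(H) = 0.4497/(1+0.4497) ≈ 0.31.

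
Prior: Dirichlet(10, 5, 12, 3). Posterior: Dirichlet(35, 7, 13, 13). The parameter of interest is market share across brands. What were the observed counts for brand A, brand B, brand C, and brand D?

counts (25, 2, 1, 10)

For a Dirichlet(α) prior with multinomial counts c, the posterior is Dirichlet(α + c) componentwise.
Counts are posterior − prior componentwise: 35−10=25, 7−5=2, 13−12=1, 13−3=10.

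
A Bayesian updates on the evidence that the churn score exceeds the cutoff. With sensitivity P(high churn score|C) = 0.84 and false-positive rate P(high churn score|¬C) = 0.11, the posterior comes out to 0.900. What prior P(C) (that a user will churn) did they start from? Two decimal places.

Bayes' rule in odds form gives O(C|E) = O(C)·[P(E|C)/P(E|¬C)], hence O(C) = O(C|E)/LR.
Posterior odds = 0.900/(1−0.900) = 9.0000. LR = 0.84/0.11 = 7.6364.
Prior odds = 9.0000/7.6364 = 1.1786, so P(C) = 1.1786/(1+1.1786) ≈ 0.54.

P(C) = 0.54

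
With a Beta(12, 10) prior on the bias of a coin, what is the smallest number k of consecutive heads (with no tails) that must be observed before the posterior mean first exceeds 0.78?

After k heads and 0 tails the posterior is Beta(12+k, 10), with mean (12+k)/(12+10+k).
Set (12+k)/(22+k) > 0.78 and solve: k > (0.78·22 − 12)/(1 − 0.78) = 23.455.
The smallest integer exceeding 23.455 is 24.

k = 24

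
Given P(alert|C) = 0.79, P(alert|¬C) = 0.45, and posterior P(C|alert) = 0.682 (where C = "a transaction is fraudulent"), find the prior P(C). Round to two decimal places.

Bayes' rule in odds form gives O(C|E) = O(C)·[P(E|C)/P(E|¬C)], hence O(C) = O(C|E)/LR.
Posterior odds = 0.682/(1−0.682) = 2.1447. LR = 0.79/0.45 = 1.7556.
Prior odds = 2.1447/1.7556 = 1.2216, so P(C) = 1.2216/(1+1.2216) ≈ 0.55.

P(C) = 0.55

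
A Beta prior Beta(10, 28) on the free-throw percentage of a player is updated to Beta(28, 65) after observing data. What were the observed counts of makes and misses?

18 makes and 37 misses

Under Beta–binomial conjugacy the posterior parameters are (a+s, b+f).
Match parameters: s=28−10=18, f=65−28=37.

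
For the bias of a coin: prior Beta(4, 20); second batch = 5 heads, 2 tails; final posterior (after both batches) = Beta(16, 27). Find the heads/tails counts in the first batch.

7 heads and 5 tails

Because Beta–binomial updating is additive in the counts, the combined data contributed (α_post−α_prior, β_post−β_prior) successes and failures.
Total across both batches: 16−4=12 heads, 27−20=7 tails.
Subtract the second batch: 12−5=7 heads and 7−2=5 tails.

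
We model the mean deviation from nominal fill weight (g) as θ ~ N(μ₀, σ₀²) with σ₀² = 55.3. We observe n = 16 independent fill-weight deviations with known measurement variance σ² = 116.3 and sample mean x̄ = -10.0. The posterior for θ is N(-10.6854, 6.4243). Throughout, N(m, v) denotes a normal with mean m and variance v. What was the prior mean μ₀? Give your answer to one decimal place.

With known observation variance, the Normal–Normal posterior has precision τ_n = τ₀ + n/σ² and mean μ_n = (τ₀μ₀ + (n/σ²)x̄)/τ_n.
Here τ₀ = 1/55.3 = 0.018083 and τ_data = 16/116.3 = 0.137575, so τ_n = 0.155658.
Rearranging for μ₀: μ₀ = (μ_n·τ_n − τ_data·x̄)/τ₀ = (-10.6854·0.155658 − 0.137575·-10.0) / 0.018083 = -0.287518/0.018083 ≈ -15.9.

μ₀ = -15.9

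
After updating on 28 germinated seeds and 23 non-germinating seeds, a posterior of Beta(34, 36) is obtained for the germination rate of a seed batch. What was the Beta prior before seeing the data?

A Beta(a, b) prior with s successes and f failures in binomial data gives a Beta(a+s, b+f) posterior.
Subtract the data counts: 34−28=6, 36−23=13.

Beta(6, 13)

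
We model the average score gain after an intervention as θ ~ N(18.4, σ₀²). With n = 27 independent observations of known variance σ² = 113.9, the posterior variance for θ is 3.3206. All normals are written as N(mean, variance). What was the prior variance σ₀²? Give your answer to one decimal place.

For the Normal–Normal model with known σ², precisions add: τ_n = τ₀ + n/σ².
So 1/σ₀² = 1/3.3206 − 27/113.9 = 0.301150 − 0.237050 = 0.064100.
Hence σ₀² = 1/0.064100 ≈ 15.6.

σ₀² = 15.6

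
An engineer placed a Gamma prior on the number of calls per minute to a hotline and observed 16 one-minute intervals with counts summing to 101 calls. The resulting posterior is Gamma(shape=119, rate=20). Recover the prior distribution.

A Gamma(α, β) prior (rate parametrization) on a Poisson rate with n observations summing to S gives posterior Gamma(α+S, β+n).
So α = 119 − 101 = 18 and β = 20 − 16 = 4.

Gamma(shape=18, rate=4)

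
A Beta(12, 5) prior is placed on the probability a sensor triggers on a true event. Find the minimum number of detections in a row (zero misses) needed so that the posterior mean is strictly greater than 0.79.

After k detections and 0 misses the posterior is Beta(12+k, 5), with mean (12+k)/(12+5+k).
Set (12+k)/(17+k) > 0.79 and solve: k > (0.79·17 − 12)/(1 − 0.79) = 6.810.
The smallest integer exceeding 6.810 is 7, and checking k=7: (19)/(24) = 0.7917 > 0.79.

k = 7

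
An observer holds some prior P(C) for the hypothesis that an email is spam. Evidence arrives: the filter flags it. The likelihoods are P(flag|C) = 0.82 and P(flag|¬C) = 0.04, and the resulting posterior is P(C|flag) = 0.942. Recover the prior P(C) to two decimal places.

Bayes' rule in odds form gives O(C|E) = O(C)·[P(E|C)/P(E|¬C)], hence O(C) = O(C|E)/LR.
Posterior odds = 0.942/(1−0.942) = 16.2414. LR = 0.82/0.04 = 20.5000.
Prior odds = 16.2414/20.5000 = 0.7923, so P(C) = 0.7923/(1+0.7923) ≈ 0.44.

P(C) = 0.44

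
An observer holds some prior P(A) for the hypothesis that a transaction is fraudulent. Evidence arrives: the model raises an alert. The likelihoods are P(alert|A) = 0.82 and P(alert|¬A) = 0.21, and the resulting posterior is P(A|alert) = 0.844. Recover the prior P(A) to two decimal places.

P(A) = 0.58

In odds form, posterior odds = prior odds × likelihood ratio, so prior odds = posterior odds ÷ LR.
Posterior odds = 0.844/(1−0.844) = 5.4103. LR = 0.82/0.21 = 3.9048.
Prior odds = 5.4103/3.9048 = 1.3856, so P(A) = 1.3856/(1+1.3856) ≈ 0.58.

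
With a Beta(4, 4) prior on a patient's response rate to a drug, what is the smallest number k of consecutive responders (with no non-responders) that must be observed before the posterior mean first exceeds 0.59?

After k responders and 0 non-responders the posterior is Beta(4+k, 4), with mean (4+k)/(4+4+k).
Set (4+k)/(8+k) > 0.59 and solve: k > (0.59·8 − 4)/(1 − 0.59) = 1.756.
The smallest integer exceeding 1.756 is 2, and checking k=2: (6)/(10) = 0.6000 > 0.59.

k = 2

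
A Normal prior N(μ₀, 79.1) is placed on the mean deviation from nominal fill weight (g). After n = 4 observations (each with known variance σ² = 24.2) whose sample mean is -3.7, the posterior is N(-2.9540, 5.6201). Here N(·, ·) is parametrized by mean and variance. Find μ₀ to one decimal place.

μ₀ = 6.8

With known observation variance, the Normal–Normal posterior has precision τ_n = τ₀ + n/σ² and mean μ_n = (τ₀μ₀ + (n/σ²)x̄)/τ_n.
Here τ₀ = 1/79.1 = 0.012642 and τ_data = 4/24.2 = 0.165289, so τ_n = 0.177931.
Rearranging for μ₀: μ₀ = (μ_n·τ_n − τ_data·x̄)/τ₀ = (-2.9540·0.177931 − 0.165289·-3.7) / 0.012642 = 0.085961/0.012642 ≈ 6.8.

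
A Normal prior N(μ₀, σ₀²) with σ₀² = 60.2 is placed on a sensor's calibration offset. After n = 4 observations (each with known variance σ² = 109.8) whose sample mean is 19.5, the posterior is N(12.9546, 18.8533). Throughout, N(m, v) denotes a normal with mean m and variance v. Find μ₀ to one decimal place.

μ₀ = -1.4

The posterior mean is a precision-weighted average: μ_n = (τ₀μ₀ + τ_data·x̄)/(τ₀+τ_data), with τ₀=1/σ₀² and τ_data=n/σ².
Here τ₀ = 1/60.2 = 0.016611 and τ_data = 4/109.8 = 0.036430, so τ_n = 0.053041.
Rearranging for μ₀: μ₀ = (μ_n·τ_n − τ_data·x̄)/τ₀ = (12.9546·0.053041 − 0.036430·19.5) / 0.016611 = -0.023260/0.016611 ≈ -1.4.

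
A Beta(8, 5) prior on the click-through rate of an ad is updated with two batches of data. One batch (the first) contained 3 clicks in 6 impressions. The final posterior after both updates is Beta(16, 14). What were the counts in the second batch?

5 clicks and 6 non-clicks

Because Beta–binomial updating is additive in the counts, the combined data contributed (α_post−α_prior, β_post−β_prior) successes and failures.
Total across both batches: 16−8=8 clicks, 14−5=9 non-clicks.
Subtract the first batch: 8−3=5 clicks and 9−3=6 non-clicks.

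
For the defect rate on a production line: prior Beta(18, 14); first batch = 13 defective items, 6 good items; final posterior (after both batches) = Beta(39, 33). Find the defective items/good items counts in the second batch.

8 defective items and 13 good items

Sequential conjugate updates are equivalent to a single update on the pooled data, so total successes = posterior α − prior α and total failures = posterior β − prior β.
Total across both batches: 39−18=21 defective items, 33−14=19 good items.
Subtract the first batch: 21−13=8 defective items and 19−6=13 good items.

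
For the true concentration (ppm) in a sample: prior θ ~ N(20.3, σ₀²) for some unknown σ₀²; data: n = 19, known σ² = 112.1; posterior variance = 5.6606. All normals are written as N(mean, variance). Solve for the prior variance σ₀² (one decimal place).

σ₀² = 139.5

Posterior precision equals prior precision plus data precision: 1/σ_n² = 1/σ₀² + n/σ².
So 1/σ₀² = 1/5.6606 − 19/112.1 = 0.176660 − 0.169492 = 0.007168.
Hence σ₀² = 1/0.007168 ≈ 139.5.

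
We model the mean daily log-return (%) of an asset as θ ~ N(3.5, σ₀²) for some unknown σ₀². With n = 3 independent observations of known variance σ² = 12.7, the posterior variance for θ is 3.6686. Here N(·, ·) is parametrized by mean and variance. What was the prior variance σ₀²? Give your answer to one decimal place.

Posterior precision equals prior precision plus data precision: 1/σ_n² = 1/σ₀² + n/σ².
So 1/σ₀² = 1/3.6686 − 3/12.7 = 0.272584 − 0.236220 = 0.036364.
Hence σ₀² = 1/0.036364 ≈ 27.5.

σ₀² = 27.5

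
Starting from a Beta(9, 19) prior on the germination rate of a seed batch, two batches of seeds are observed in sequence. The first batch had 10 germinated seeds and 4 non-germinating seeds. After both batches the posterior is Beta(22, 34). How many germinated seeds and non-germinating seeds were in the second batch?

Because Beta–binomial updating is additive in the counts, the combined data contributed (α_post−α_prior, β_post−β_prior) successes and failures.
Total across both batches: 22−9=13 germinated seeds, 34−19=15 non-germinating seeds.
Subtract the first batch: 13−10=3 germinated seeds and 15−4=11 non-germinating seeds.

3 germinated seeds and 11 non-germinating seeds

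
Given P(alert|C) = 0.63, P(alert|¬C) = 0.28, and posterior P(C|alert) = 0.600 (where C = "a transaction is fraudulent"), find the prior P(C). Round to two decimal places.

P(C) = 0.40

In odds form, posterior odds = prior odds × likelihood ratio, so prior odds = posterior odds ÷ LR.
Posterior odds = 0.600/(1−0.600) = 1.5000. LR = 0.63/0.28 = 2.2500.
Prior odds = 1.5000/2.2500 = 0.6667, so P(C) = 0.6667/(1+0.6667) ≈ 0.40.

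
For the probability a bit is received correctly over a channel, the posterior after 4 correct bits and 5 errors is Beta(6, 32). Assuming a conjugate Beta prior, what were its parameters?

Under Beta–binomial conjugacy the posterior parameters are (α+s, β+f).
Subtract the data counts: 6−4=2, 32−5=27.

Beta(2, 27)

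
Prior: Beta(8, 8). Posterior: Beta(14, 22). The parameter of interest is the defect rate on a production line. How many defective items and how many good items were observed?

6 defective items and 14 good items

Beta is conjugate to the binomial likelihood: posterior = Beta(α+s, β+f).
So s = 14 − 8 = 6 and f = 22 − 8 = 14.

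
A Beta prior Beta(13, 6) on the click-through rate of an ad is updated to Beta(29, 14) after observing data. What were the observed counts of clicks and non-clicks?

16 clicks and 8 non-clicks

Under Beta–binomial conjugacy the posterior parameters are (a+s, b+f).
So s = 29 − 13 = 16 and f = 14 − 6 = 8.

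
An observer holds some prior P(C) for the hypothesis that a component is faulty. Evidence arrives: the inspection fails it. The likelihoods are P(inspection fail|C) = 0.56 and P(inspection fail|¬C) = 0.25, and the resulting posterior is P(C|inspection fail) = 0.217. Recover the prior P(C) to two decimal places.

Bayes' rule in odds form gives O(C|E) = O(C)·[P(E|C)/P(E|¬C)], hence O(C) = O(C|E)/LR.
Posterior odds = 0.217/(1−0.217) = 0.2771. LR = 0.56/0.25 = 2.2400.
Prior odds = 0.2771/2.2400 = 0.1237, so P(C) = 0.1237/(1+0.1237) ≈ 0.11.

P(C) = 0.11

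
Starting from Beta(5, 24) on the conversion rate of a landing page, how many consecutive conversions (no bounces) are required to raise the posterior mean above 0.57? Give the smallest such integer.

k = 27

After k conversions and 0 bounces the posterior is Beta(5+k, 24), with mean (5+k)/(5+24+k).
Set (5+k)/(29+k) > 0.57 and solve: k > (0.57·29 − 5)/(1 − 0.57) = 26.814.
The smallest integer exceeding 26.814 is 27.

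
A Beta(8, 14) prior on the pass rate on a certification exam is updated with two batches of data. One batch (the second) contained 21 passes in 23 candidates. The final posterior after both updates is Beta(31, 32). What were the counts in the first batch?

2 passes and 16 failures

Because Beta–binomial updating is additive in the counts, the combined data contributed (α_post−α_prior, β_post−β_prior) successes and failures.
Total across both batches: 31−8=23 passes, 32−14=18 failures.
Subtract the second batch: 23−21=2 passes and 18−2=16 failures.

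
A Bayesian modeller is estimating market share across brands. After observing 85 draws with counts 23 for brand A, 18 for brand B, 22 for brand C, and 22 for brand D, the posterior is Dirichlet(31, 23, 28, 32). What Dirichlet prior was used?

For a Dirichlet(α) prior with multinomial counts c, the posterior is Dirichlet(α + c) componentwise.
Subtract each count from the matching posterior parameter: 31−23=8, 23−18=5, 28−22=6, 32−22=10.

Dirichlet(8, 5, 6, 10)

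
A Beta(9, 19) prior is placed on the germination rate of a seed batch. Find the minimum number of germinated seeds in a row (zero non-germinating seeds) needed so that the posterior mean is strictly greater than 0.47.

After k germinated seeds and 0 non-germinating seeds the posterior is Beta(9+k, 19), with mean (9+k)/(9+19+k).
Set (9+k)/(28+k) > 0.47 and solve: k > (0.47·28 − 9)/(1 − 0.47) = 7.849.
The smallest integer exceeding 7.849 is 8, and checking k=8: (17)/(36) = 0.4722 > 0.47.

k = 8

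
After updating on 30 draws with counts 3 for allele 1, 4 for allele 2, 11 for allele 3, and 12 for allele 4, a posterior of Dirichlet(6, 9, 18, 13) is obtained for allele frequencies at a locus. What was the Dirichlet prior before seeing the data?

Dirichlet(3, 5, 7, 1)

For a Dirichlet(α) prior with multinomial counts c, the posterior is Dirichlet(α + c) componentwise.
Subtract each count from the matching posterior parameter: 6−3=3, 9−4=5, 18−11=7, 13−12=1.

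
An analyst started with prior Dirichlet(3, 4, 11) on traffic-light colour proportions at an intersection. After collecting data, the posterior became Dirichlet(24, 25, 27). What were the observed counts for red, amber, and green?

For a Dirichlet(α) prior with multinomial counts c, the posterior is Dirichlet(α + c) componentwise.
Counts are posterior − prior componentwise: 24−3=21, 25−4=21, 27−11=16.

counts (21, 21, 16)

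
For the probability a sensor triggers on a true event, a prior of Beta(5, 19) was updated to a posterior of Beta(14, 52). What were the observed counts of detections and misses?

9 detections and 33 misses

Beta is conjugate to the binomial likelihood: posterior = Beta(α+s, β+f).
So s = 14 − 5 = 9 and f = 52 − 19 = 33.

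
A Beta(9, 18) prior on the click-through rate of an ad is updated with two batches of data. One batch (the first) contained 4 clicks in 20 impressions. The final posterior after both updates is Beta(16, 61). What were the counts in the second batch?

Because Beta–binomial updating is additive in the counts, the combined data contributed (α_post−α_prior, β_post−β_prior) successes and failures.
Total across both batches: 16−9=7 clicks, 61−18=43 non-clicks.
Subtract the first batch: 7−4=3 clicks and 43−16=27 non-clicks.

3 clicks and 27 non-clicks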